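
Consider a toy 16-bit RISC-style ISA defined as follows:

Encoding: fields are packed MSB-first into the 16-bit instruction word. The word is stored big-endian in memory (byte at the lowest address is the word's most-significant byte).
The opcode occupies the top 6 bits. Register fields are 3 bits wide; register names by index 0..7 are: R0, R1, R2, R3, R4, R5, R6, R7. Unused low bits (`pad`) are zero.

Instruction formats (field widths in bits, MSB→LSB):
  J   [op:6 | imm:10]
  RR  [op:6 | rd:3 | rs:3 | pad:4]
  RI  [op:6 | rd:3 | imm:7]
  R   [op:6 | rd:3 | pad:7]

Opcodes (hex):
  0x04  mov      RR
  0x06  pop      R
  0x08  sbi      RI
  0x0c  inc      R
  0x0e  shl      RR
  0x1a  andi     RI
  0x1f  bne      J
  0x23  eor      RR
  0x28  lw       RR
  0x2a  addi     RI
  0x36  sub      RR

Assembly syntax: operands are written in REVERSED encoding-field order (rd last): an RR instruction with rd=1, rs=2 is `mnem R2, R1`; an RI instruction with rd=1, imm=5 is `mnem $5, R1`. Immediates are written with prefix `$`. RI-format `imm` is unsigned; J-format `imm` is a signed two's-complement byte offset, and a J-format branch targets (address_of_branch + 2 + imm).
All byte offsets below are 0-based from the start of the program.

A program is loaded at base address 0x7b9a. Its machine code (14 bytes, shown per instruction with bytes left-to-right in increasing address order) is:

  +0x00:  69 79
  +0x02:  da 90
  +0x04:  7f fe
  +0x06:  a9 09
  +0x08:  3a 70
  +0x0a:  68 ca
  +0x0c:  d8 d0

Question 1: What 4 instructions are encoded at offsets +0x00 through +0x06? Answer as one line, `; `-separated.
andi $121, R2; sub R1, R5; bne $-2; addi $9, R2

+0x00: 69 79 ⇒ word 0x6979 (big)
  top 6b → 0x1a → andi [RI]
  [9:7] rd=2 = R2
  [6:0] imm=121 = $121
+0x02: da 90 ⇒ word 0xda90 (big)
  top 6b → 0x36 → sub [RR]
  [9:7] rd=5 = R5
  [6:4] rs=1 = R1
+0x04: 7f fe ⇒ word 0x7ffe (big)
  top 6b → 0x1f → bne [J]
  [9:0] imm=1022 (s10→-2) = $-2
+0x06: a9 09 ⇒ word 0xa909 (big)
  top 6b → 0x2a → addi [RI]
  [9:7] rd=2 = R2
  [6:0] imm=9 = $9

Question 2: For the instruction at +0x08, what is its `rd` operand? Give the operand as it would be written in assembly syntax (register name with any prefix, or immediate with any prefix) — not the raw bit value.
R4

off 0x08: read 3a 70 as big → 0x3a70
  top 6b → 0xe → shl [RR]
  rd: (w>>7)&0x7=0x4 → R4
  rs: (w>>4)&0x7=0x7 → R7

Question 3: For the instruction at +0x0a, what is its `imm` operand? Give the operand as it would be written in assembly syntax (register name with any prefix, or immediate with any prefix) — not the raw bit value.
$74

off 0x0a: read 68 ca as big → 0x68ca
  op=0x68ca>>10=0x1a ⇒ andi (RI)
  rd@[9:7]=0x1 ⇒ R1
  imm@[6:0]=0x4a ⇒ $74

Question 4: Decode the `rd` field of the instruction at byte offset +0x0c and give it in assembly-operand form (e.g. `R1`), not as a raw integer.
R1

off 0x0c: read d8 d0 as big → 0xd8d0
  opcode bits[15:10]=0x36: sub/RR
  rd@[9:7]=0x1 ⇒ R1
  rs@[6:4]=0x5 ⇒ R5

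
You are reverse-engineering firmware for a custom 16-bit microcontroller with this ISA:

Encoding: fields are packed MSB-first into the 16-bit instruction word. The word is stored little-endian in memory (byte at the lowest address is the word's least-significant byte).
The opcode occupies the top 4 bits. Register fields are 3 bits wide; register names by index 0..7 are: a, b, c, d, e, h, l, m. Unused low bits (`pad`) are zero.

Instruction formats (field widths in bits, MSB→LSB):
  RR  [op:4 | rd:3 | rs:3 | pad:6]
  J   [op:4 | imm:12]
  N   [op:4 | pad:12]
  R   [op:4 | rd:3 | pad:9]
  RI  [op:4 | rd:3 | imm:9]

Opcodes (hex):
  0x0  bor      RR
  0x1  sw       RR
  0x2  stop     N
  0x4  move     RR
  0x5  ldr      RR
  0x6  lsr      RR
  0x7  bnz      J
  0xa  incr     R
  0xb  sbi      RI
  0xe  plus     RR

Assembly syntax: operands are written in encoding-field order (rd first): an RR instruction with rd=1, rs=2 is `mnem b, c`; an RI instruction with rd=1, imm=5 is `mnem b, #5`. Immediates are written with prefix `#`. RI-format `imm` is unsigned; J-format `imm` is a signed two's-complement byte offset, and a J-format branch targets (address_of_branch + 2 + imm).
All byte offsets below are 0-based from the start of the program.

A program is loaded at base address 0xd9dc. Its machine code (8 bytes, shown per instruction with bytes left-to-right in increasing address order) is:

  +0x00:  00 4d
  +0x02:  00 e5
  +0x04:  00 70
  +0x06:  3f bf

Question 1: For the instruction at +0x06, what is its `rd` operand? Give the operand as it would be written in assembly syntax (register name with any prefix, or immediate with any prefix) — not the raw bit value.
m

@+06  little-endian(3f bf) = 0xbf3f
  top 4b → 0xb → sbi [RI]
  rd: (w>>9)&0x7=0x7 → m
  imm: (w>>0)&0x1ff=0x13f → #319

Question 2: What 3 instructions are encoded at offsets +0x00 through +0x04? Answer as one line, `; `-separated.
@+00  little-endian(00 4d) = 0x4d00
  op=0x4d00>>12=0x4 ⇒ move (RR)
  rd@[11:9]=0x6 ⇒ l
  rs@[8:6]=0x4 ⇒ e
@+02  little-endian(00 e5) = 0xe500
  op=0xe500>>12=0xe ⇒ plus (RR)
  rd@[11:9]=0x2 ⇒ c
  rs@[8:6]=0x4 ⇒ e
@+04  little-endian(00 70) = 0x7000
  op=0x7000>>12=0x7 ⇒ bnz (J)
  imm@[11:0]=0x0 ⇒ #0

move l, e; plus c, e; bnz #0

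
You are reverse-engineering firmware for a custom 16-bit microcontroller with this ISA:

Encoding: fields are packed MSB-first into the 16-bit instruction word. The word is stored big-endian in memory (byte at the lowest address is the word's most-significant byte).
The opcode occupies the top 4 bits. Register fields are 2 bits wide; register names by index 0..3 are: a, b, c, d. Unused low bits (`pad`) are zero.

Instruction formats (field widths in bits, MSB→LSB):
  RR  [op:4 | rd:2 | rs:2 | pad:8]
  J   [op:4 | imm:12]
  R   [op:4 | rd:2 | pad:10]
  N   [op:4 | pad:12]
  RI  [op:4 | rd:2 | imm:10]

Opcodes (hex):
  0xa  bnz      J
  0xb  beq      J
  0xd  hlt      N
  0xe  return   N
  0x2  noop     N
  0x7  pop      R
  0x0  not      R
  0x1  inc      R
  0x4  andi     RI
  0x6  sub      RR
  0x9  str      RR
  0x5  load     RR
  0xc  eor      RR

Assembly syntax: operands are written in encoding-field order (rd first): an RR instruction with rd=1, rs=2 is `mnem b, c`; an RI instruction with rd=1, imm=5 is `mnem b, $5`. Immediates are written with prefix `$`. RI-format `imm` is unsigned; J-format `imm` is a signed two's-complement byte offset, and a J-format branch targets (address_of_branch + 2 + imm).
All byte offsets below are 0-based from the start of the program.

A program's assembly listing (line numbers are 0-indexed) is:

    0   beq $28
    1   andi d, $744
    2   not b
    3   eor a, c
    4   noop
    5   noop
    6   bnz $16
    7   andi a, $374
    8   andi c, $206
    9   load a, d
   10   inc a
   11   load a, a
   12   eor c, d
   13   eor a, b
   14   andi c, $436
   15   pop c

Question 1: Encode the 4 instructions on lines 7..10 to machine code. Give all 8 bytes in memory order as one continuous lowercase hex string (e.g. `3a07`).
417648ce53001000

7. andi fields op=0x4:4|rd=0:2|imm=374:10 → word 4176h → 41 76
8. andi fields op=0x4:4|rd=2:2|imm=206:10 → word 48ceh → 48 ce
9. load fields op=0x5:4|rd=0:2|rs=3:2|pad=0:8 → word 5300h → 53 00
10. inc fields op=0x1:4|rd=0:2|pad=0:10 → word 1000h → 10 00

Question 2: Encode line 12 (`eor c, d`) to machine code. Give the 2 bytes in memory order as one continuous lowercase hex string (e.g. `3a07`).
cb00

line 12 (eor): pack op=0xc:4|rd=2:2|rs=3:2|pad=0:8 = 0xcb00; big→ cb 00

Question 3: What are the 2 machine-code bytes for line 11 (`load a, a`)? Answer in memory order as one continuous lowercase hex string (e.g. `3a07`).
L11: load op=0x5:4|rd=0:2|rs=0:2|pad=0:8 ⇒ 0x5000 ⇒ big 50 00

5000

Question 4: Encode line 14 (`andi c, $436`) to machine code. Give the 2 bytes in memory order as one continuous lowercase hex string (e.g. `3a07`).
line 14 (andi): pack op=0x4:4|rd=2:2|imm=436:10 = 0x49b4; big→ 49 b4

49b4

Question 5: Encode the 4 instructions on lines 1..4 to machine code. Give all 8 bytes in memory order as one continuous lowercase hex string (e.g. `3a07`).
4ee80400c2002000

line 1 (andi): pack op=0x4:4|rd=3:2|imm=744:10 = 0x4ee8; big→ 4e e8
line 2 (not): pack op=0x0:4|rd=1:2|pad=0:10 = 0x0400; big→ 04 00
line 3 (eor): pack op=0xc:4|rd=0:2|rs=2:2|pad=0:8 = 0xc200; big→ c2 00
line 4 (noop): pack op=0x2:4|pad=0:12 = 0x2000; big→ 20 00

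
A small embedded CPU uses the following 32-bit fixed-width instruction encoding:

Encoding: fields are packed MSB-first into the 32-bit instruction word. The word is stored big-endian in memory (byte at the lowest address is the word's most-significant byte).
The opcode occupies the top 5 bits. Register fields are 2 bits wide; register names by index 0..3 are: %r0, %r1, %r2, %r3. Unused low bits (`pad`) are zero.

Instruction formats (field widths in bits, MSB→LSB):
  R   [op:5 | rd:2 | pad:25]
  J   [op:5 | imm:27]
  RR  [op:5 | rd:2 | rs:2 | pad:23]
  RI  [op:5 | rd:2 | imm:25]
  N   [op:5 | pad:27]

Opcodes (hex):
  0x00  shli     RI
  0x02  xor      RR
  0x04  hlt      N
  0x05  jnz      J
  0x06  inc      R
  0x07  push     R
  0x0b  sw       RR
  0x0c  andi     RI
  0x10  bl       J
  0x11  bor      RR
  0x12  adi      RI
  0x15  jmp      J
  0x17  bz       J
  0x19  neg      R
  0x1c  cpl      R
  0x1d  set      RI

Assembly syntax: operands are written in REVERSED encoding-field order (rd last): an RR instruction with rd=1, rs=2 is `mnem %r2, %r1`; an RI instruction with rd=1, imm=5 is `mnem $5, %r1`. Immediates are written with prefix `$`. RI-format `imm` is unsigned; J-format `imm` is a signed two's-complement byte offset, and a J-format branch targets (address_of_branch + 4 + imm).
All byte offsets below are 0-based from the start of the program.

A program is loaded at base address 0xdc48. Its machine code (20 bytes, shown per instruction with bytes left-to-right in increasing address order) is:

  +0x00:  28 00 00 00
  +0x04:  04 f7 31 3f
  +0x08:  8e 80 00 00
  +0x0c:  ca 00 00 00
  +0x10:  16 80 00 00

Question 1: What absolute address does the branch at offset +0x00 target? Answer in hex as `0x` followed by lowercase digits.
off 0x00: read 28 00 00 00 as big → 0x28000000
  top 5b → 0x5 → jnz [J]
  [26:0] imm=0 = $0
  target = base 0xdc48 + off 0x00 + 4 + imm 0 = 0xdc4c

0xdc4c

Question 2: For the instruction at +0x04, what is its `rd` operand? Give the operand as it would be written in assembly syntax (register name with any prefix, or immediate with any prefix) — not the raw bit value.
%r2

@+04  big-endian(04 f7 31 3f) = 0x04f7313f
  op=0x04f7313f>>27=0x0 ⇒ shli (RI)
  rd@[26:25]=0x2 ⇒ %r2
  imm@[24:0]=0xf7313f ⇒ $16199999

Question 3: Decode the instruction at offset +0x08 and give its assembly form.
bor %r1, %r3

+0x08: 8e 80 00 00 ⇒ word 0x8e800000 (big)
  top 5b → 0x11 → bor [RR]
  rd: (w>>25)&0x3=0x3 → %r3
  rs: (w>>23)&0x3=0x1 → %r1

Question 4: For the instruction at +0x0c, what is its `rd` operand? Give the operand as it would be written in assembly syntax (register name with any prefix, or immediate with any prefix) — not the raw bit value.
+0x0c: ca 00 00 00 ⇒ word 0xca000000 (big)
  op=0xca000000>>27=0x19 ⇒ neg (R)
  rd: (w>>25)&0x3=0x1 → %r1

%r1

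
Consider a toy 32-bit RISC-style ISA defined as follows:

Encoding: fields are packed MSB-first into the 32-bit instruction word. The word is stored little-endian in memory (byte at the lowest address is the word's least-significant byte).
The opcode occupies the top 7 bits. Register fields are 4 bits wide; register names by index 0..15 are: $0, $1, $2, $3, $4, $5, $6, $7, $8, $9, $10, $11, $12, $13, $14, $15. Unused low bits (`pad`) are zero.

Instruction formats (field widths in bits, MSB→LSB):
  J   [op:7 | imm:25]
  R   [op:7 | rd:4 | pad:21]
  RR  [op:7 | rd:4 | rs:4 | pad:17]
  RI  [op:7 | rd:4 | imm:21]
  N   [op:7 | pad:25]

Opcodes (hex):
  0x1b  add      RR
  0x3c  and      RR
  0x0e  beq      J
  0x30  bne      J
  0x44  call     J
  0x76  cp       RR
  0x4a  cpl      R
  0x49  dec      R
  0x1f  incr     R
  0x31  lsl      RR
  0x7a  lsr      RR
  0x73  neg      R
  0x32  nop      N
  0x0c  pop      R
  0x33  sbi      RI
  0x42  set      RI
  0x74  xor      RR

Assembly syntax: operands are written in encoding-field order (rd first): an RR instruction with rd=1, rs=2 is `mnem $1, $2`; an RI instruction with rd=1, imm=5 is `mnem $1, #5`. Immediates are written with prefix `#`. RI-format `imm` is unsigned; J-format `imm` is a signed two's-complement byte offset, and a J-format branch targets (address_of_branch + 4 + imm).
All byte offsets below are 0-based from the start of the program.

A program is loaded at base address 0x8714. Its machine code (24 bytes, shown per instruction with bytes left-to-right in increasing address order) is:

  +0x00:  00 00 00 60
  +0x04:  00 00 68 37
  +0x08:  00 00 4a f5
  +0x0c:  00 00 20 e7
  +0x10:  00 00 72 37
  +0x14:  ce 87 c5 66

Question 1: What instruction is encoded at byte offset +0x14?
sbi $6, #362446

[14] ce 87 c5 66 → 0x66c587ce
  op=0x66c587ce>>25=0x33 ⇒ sbi (RI)
  rd: (w>>21)&0xf=0x6 → $6
  imm: (w>>0)&0x1fffff=0x587ce → #362446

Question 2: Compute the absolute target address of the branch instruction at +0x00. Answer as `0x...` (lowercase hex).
off 0x00: read 00 00 00 60 as little → 0x60000000
  top 7b → 0x30 → bne [J]
  imm: (w>>0)&0x1ffffff=0x0 → #0
  target = base 0x8714 + off 0x00 + 4 + imm 0 = 0x8718

0x8718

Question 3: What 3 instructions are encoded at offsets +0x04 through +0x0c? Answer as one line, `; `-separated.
add $11, $4; lsr $10, $5; neg $9

+0x04: 00 00 68 37 ⇒ word 0x37680000 (little)
  opcode bits[31:25]=0x1b: add/RR
  [24:21] rd=11 = $11
  [20:17] rs=4 = $4
+0x08: 00 00 4a f5 ⇒ word 0xf54a0000 (little)
  opcode bits[31:25]=0x7a: lsr/RR
  [24:21] rd=10 = $10
  [20:17] rs=5 = $5
+0x0c: 00 00 20 e7 ⇒ word 0xe7200000 (little)
  opcode bits[31:25]=0x73: neg/R
  [24:21] rd=9 = $9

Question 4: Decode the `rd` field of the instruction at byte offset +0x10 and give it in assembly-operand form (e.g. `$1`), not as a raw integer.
$11

+0x10: 00 00 72 37 ⇒ word 0x37720000 (little)
  opcode bits[31:25]=0x1b: add/RR
  rd: (w>>21)&0xf=0xb → $11
  rs: (w>>17)&0xf=0x9 → $9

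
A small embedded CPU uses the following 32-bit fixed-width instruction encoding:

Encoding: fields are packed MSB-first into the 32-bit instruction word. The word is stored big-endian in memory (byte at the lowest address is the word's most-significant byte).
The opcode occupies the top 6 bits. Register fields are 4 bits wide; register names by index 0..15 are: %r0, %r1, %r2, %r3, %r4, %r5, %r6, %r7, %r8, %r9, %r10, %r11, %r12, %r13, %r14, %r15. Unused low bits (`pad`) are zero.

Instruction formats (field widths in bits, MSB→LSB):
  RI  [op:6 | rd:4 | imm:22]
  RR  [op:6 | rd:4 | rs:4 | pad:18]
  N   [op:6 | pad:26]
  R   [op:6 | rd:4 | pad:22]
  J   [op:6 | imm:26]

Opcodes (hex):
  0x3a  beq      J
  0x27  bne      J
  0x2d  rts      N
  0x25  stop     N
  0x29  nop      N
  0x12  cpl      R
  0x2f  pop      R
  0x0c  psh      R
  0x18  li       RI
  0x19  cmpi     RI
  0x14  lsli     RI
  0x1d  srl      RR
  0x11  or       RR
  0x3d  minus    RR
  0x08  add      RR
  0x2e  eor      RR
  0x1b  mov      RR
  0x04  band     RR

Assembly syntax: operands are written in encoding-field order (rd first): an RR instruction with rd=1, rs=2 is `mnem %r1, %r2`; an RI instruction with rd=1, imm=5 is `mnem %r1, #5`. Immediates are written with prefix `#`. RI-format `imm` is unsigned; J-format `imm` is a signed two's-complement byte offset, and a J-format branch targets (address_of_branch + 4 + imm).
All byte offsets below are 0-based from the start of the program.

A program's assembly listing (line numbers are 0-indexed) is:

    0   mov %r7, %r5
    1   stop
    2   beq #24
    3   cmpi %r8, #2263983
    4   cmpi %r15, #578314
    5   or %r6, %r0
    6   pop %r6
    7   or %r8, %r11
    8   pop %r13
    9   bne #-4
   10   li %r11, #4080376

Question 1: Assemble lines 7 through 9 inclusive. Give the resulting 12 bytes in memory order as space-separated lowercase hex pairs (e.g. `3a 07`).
46 2c 00 00 bf 40 00 00 9f ff ff fc

7. or fields op=0x11:6|rd=8:4|rs=11:4|pad=0:18 → word 462c0000h → 46 2c 00 00
8. pop fields op=0x2f:6|rd=13:4|pad=0:22 → word bf400000h → bf 40 00 00
9. bne fields op=0x27:6|imm=-4:26 → word 9ffffffch → 9f ff ff fc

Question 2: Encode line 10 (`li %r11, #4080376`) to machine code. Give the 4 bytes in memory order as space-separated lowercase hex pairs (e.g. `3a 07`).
10. li fields op=0x18:6|rd=11:4|imm=4080376:22 → word 62fe42f8h → 62 fe 42 f8

62 fe 42 f8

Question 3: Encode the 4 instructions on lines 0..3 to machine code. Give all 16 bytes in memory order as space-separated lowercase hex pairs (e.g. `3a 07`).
6d d4 00 00 94 00 00 00 e8 00 00 18 66 22 8b af

0. mov fields op=0x1b:6|rd=7:4|rs=5:4|pad=0:18 → word 6dd40000h → 6d d4 00 00
1. stop fields op=0x25:6|pad=0:26 → word 94000000h → 94 00 00 00
2. beq fields op=0x3a:6|imm=24:26 → word e8000018h → e8 00 00 18
3. cmpi fields op=0x19:6|rd=8:4|imm=2263983:22 → word 66228bafh → 66 22 8b af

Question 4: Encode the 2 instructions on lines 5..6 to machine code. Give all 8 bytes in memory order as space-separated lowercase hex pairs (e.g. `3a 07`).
5. or fields op=0x11:6|rd=6:4|rs=0:4|pad=0:18 → word 45800000h → 45 80 00 00
6. pop fields op=0x2f:6|rd=6:4|pad=0:22 → word bd800000h → bd 80 00 00

45 80 00 00 bd 80 00 00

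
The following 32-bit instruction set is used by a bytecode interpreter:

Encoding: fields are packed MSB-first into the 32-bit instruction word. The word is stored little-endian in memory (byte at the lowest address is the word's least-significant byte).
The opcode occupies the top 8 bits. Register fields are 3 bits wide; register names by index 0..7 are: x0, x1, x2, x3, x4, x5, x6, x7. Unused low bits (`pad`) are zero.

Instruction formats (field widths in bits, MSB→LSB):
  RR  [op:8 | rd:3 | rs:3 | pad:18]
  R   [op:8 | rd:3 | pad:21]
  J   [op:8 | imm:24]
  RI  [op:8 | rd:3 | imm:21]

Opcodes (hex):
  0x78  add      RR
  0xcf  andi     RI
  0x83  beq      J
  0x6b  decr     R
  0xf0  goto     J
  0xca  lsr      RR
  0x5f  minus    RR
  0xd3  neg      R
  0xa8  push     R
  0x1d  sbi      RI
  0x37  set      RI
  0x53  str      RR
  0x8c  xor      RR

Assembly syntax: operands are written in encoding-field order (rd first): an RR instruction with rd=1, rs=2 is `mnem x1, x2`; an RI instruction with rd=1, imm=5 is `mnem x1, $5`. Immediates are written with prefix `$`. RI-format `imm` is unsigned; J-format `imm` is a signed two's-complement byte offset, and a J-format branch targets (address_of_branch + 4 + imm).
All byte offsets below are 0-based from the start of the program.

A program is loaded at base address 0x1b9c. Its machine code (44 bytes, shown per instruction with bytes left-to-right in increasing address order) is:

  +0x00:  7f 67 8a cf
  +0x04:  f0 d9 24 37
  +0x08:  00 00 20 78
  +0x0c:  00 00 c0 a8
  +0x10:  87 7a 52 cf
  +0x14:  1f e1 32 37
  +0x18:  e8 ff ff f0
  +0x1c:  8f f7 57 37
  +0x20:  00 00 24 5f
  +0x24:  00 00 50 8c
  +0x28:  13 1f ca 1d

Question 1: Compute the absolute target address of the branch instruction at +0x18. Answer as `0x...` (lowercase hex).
[18] e8 ff ff f0 → 0xf0ffffe8
  top 8b → 0xf0 → goto [J]
  [23:0] imm=16777192 (s24→-24) = $-24
  target = base 0x1b9c + off 0x18 + 4 + imm -24 = 0x1ba0

0x1ba0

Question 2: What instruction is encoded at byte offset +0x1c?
set x2, $1570703

off 0x1c: read 8f f7 57 37 as little → 0x3757f78f
  opcode bits[31:24]=0x37: set/RI
  [23:21] rd=2 = x2
  [20:0] imm=1570703 = $1570703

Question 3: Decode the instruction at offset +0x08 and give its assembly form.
[08] 00 00 20 78 → 0x78200000
  top 8b → 0x78 → add [RR]
  [23:21] rd=1 = x1
  [20:18] rs=0 = x0

add x1, x0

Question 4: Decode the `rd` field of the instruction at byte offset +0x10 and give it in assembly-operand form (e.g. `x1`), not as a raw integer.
x2

[10] 87 7a 52 cf → 0xcf527a87
  opcode bits[31:24]=0xcf: andi/RI
  [23:21] rd=2 = x2
  [20:0] imm=1211015 = $1211015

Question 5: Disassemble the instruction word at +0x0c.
push x6

@+0c  little-endian(00 00 c0 a8) = 0xa8c00000
  op=0xa8c00000>>24=0xa8 ⇒ push (R)
  rd: (w>>21)&0x7=0x6 → x6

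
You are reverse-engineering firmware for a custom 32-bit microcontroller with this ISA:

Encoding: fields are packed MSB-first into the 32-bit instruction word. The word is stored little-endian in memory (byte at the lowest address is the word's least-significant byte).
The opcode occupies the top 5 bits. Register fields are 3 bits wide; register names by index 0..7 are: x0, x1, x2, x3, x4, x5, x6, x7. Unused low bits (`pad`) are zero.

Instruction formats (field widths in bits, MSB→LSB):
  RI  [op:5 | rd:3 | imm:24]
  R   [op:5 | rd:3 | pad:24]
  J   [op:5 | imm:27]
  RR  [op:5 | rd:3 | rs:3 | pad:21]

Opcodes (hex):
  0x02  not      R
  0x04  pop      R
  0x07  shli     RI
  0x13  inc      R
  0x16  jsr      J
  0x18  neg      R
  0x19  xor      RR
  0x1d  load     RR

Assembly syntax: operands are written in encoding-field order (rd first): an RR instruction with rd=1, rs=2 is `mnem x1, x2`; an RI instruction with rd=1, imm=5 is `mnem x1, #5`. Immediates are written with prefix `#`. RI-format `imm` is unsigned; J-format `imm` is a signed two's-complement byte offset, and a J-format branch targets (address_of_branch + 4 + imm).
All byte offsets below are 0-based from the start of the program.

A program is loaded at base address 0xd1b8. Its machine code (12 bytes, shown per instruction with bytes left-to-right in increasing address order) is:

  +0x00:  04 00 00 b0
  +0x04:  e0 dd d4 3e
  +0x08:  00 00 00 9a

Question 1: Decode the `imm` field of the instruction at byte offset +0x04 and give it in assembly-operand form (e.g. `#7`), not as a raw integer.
[04] e0 dd d4 3e → 0x3ed4dde0
  opcode bits[31:27]=0x7: shli/RI
  [26:24] rd=6 = x6
  [23:0] imm=13950432 = #13950432

#13950432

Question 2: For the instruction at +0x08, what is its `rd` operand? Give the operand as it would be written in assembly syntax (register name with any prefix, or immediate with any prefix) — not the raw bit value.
x2

@+08  little-endian(00 00 00 9a) = 0x9a000000
  top 5b → 0x13 → inc [R]
  rd@[26:24]=0x2 ⇒ x2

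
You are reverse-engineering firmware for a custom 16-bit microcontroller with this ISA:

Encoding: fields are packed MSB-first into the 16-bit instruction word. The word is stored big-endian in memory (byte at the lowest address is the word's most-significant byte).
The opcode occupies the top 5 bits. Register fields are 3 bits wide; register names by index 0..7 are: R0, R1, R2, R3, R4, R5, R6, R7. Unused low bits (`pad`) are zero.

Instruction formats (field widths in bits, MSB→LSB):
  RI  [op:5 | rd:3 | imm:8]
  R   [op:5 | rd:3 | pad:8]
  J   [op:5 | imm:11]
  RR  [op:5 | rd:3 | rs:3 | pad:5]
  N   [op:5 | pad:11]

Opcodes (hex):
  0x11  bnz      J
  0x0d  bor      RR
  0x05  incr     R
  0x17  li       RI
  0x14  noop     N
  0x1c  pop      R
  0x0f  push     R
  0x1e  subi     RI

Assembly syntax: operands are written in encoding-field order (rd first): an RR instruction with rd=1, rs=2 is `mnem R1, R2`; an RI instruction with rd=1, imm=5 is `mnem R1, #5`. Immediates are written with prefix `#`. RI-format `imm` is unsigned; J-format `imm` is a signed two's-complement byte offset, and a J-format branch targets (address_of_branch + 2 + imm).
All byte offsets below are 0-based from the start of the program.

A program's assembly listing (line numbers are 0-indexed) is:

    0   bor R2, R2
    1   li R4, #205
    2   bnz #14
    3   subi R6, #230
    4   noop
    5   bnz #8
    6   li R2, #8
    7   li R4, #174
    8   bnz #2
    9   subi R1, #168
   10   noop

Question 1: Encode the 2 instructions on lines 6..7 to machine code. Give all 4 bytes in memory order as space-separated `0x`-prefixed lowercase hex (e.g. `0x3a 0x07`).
0xba 0x08 0xbc 0xae

line 6 (li): pack op=0x17:5|rd=2:3|imm=8:8 = 0xba08; big→ ba 08
line 7 (li): pack op=0x17:5|rd=4:3|imm=174:8 = 0xbcae; big→ bc ae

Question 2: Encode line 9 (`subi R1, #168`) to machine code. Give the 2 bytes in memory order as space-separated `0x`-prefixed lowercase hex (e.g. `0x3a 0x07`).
0xf1 0xa8

9. subi fields op=0x1e:5|rd=1:3|imm=168:8 → word f1a8h → f1 a8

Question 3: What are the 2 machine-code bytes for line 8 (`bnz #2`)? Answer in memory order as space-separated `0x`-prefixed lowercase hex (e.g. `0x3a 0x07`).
8. bnz fields op=0x11:5|imm=2:11 → word 8802h → 88 02

0x88 0x02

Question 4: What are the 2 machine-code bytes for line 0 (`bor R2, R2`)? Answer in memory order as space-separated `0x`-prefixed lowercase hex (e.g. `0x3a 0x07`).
0. bor fields op=0xd:5|rd=2:3|rs=2:3|pad=0:5 → word 6a40h → 6a 40

0x6a 0x40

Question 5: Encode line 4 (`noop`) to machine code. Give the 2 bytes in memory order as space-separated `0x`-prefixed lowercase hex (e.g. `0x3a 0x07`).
4. noop fields op=0x14:5|pad=0:11 → word a000h → a0 00

0xa0 0x00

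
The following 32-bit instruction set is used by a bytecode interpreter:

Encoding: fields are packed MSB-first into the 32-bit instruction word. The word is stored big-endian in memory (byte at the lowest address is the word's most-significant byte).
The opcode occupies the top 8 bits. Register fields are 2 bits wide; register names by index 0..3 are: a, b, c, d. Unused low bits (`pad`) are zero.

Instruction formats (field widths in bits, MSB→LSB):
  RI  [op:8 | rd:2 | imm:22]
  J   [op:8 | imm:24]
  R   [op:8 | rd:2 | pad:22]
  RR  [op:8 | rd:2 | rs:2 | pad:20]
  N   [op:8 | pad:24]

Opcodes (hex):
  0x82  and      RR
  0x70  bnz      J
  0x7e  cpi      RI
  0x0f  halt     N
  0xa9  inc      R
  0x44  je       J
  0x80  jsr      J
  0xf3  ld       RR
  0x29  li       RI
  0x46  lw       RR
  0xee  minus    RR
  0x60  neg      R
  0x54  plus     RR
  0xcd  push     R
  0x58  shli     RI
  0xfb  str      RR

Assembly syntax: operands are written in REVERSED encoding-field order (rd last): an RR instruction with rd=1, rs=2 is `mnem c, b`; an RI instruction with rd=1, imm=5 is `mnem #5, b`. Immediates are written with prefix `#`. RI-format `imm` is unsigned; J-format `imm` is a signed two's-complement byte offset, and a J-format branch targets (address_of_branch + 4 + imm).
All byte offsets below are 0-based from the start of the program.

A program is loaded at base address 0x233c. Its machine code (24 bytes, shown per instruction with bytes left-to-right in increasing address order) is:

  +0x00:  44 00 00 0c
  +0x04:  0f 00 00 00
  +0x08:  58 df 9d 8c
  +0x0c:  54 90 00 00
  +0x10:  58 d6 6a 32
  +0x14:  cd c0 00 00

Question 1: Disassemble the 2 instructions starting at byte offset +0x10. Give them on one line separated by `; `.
+0x10: 58 d6 6a 32 ⇒ word 0x58d66a32 (big)
  op=0x58d66a32>>24=0x58 ⇒ shli (RI)
  rd: (w>>22)&0x3=0x3 → d
  imm: (w>>0)&0x3fffff=0x166a32 → #1468978
+0x14: cd c0 00 00 ⇒ word 0xcdc00000 (big)
  op=0xcdc00000>>24=0xcd ⇒ push (R)
  rd: (w>>22)&0x3=0x3 → d

shli #1468978, d; push d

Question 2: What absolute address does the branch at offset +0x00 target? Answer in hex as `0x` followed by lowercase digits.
0x234c

+0x00: 44 00 00 0c ⇒ word 0x4400000c (big)
  opcode bits[31:24]=0x44: je/J
  [23:0] imm=12 = #12
  target = base 0x233c + off 0x00 + 4 + imm 12 = 0x234c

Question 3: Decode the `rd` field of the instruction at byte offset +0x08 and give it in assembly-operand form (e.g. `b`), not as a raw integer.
[08] 58 df 9d 8c → 0x58df9d8c
  opcode bits[31:24]=0x58: shli/RI
  [23:22] rd=3 = d
  [21:0] imm=2071948 = #2071948

d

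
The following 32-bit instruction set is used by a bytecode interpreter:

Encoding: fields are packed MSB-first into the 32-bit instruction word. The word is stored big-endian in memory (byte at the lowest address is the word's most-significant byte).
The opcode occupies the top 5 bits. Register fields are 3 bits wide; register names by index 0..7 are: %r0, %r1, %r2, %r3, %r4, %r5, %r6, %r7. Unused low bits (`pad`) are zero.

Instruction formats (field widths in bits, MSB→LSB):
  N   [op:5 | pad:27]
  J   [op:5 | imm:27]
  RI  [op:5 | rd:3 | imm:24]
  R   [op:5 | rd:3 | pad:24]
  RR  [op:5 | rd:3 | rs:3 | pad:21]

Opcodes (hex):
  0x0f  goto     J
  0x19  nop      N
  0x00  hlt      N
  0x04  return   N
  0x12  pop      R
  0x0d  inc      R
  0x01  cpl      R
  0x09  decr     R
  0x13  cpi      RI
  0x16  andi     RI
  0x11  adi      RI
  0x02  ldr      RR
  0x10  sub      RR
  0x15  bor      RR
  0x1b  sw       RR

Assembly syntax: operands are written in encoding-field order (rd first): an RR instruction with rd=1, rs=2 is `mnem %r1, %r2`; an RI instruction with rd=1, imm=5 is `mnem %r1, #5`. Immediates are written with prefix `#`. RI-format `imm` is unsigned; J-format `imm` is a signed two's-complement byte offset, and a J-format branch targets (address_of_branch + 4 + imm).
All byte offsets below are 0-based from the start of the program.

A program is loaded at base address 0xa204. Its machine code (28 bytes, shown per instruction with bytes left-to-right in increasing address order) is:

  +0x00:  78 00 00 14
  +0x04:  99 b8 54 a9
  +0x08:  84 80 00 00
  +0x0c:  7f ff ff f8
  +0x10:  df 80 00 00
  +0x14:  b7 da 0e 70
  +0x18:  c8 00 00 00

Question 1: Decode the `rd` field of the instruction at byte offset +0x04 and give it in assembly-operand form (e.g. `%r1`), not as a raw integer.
%r1

@+04  big-endian(99 b8 54 a9) = 0x99b854a9
  top 5b → 0x13 → cpi [RI]
  rd: (w>>24)&0x7=0x1 → %r1
  imm: (w>>0)&0xffffff=0xb854a9 → #12080297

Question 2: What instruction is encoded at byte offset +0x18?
@+18  big-endian(c8 00 00 00) = 0xc8000000
  op=0xc8000000>>27=0x19 ⇒ nop (N)

nop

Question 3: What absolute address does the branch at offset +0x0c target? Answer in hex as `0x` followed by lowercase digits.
off 0x0c: read 7f ff ff f8 as big → 0x7ffffff8
  top 5b → 0xf → goto [J]
  [26:0] imm=134217720 (s27→-8) = #-8
  target = base 0xa204 + off 0x0c + 4 + imm -8 = 0xa20c

0xa20c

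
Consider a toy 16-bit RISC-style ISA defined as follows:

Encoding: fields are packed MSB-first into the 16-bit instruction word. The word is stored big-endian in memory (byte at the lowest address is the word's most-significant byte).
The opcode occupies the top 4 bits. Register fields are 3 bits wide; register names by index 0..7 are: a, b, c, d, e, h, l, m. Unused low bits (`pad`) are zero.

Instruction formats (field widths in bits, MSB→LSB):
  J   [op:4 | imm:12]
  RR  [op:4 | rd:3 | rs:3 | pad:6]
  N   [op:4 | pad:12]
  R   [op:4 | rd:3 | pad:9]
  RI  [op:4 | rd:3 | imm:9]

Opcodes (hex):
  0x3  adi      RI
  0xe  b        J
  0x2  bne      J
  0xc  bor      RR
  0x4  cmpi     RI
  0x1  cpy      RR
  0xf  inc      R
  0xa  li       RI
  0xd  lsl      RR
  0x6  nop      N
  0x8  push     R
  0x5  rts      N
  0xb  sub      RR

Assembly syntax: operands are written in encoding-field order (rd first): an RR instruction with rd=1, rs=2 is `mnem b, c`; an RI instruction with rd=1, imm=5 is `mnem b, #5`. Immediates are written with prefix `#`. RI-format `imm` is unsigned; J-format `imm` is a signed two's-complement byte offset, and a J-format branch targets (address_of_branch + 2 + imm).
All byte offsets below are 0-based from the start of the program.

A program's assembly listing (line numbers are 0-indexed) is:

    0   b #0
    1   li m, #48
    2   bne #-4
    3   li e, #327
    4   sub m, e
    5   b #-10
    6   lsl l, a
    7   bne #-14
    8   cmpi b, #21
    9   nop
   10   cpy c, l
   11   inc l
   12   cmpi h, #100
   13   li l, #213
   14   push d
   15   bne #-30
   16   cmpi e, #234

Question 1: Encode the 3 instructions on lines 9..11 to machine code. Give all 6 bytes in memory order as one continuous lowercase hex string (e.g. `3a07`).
9. nop fields op=0x6:4|pad=0:12 → word 6000h → 60 00
10. cpy fields op=0x1:4|rd=2:3|rs=6:3|pad=0:6 → word 1580h → 15 80
11. inc fields op=0xf:4|rd=6:3|pad=0:9 → word fc00h → fc 00

60001580fc00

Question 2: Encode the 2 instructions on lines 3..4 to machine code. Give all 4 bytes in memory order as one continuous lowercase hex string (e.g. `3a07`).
line 3 (li): pack op=0xa:4|rd=4:3|imm=327:9 = 0xa947; big→ a9 47
line 4 (sub): pack op=0xb:4|rd=7:3|rs=4:3|pad=0:6 = 0xbf00; big→ bf 00

a947bf00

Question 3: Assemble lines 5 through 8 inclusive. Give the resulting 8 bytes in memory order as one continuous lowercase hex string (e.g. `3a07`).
eff6dc002ff24215

line 5 (b): pack op=0xe:4|imm=-10:12 = 0xeff6; big→ ef f6
line 6 (lsl): pack op=0xd:4|rd=6:3|rs=0:3|pad=0:6 = 0xdc00; big→ dc 00
line 7 (bne): pack op=0x2:4|imm=-14:12 = 0x2ff2; big→ 2f f2
line 8 (cmpi): pack op=0x4:4|rd=1:3|imm=21:9 = 0x4215; big→ 42 15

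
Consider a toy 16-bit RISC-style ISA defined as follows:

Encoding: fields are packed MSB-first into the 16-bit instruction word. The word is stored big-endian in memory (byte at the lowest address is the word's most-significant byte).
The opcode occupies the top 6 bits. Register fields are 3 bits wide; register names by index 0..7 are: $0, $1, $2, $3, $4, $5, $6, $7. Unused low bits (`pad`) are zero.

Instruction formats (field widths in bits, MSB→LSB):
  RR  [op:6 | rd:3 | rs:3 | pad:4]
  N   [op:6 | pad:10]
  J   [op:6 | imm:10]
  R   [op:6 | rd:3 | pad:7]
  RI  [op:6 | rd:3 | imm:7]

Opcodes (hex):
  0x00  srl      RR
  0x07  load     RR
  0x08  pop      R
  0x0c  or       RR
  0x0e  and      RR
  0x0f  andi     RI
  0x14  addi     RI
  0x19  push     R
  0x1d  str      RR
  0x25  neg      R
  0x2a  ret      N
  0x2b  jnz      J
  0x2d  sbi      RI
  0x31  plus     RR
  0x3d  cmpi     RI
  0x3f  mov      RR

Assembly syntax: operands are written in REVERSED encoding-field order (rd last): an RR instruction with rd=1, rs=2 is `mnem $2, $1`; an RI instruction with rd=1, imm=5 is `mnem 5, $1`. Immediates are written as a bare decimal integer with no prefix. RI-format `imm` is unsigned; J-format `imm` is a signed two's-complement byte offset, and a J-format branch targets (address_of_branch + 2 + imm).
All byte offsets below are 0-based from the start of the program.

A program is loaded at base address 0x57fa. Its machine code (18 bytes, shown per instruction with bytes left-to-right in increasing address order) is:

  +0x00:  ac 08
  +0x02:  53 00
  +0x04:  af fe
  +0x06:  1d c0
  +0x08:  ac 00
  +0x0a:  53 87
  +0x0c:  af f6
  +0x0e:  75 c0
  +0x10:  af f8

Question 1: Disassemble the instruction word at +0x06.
load $4, $3

+0x06: 1d c0 ⇒ word 0x1dc0 (big)
  op=0x1dc0>>10=0x7 ⇒ load (RR)
  rd@[9:7]=0x3 ⇒ $3
  rs@[6:4]=0x4 ⇒ $4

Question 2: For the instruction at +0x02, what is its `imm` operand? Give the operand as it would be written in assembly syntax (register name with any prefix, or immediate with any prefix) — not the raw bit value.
0

off 0x02: read 53 00 as big → 0x5300
  op=0x5300>>10=0x14 ⇒ addi (RI)
  rd: (w>>7)&0x7=0x6 → $6
  imm: (w>>0)&0x7f=0x0 → 0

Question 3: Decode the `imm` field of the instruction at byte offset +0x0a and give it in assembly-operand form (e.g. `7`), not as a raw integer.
off 0x0a: read 53 87 as big → 0x5387
  op=0x5387>>10=0x14 ⇒ addi (RI)
  [9:7] rd=7 = $7
  [6:0] imm=7 = 7

7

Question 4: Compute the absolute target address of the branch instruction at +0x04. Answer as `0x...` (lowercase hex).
0x57fe

off 0x04: read af fe as big → 0xaffe
  top 6b → 0x2b → jnz [J]
  imm@[9:0]=0x3fe (s10→-2) ⇒ -2
  target = base 0x57fa + off 0x04 + 2 + imm -2 = 0x57fe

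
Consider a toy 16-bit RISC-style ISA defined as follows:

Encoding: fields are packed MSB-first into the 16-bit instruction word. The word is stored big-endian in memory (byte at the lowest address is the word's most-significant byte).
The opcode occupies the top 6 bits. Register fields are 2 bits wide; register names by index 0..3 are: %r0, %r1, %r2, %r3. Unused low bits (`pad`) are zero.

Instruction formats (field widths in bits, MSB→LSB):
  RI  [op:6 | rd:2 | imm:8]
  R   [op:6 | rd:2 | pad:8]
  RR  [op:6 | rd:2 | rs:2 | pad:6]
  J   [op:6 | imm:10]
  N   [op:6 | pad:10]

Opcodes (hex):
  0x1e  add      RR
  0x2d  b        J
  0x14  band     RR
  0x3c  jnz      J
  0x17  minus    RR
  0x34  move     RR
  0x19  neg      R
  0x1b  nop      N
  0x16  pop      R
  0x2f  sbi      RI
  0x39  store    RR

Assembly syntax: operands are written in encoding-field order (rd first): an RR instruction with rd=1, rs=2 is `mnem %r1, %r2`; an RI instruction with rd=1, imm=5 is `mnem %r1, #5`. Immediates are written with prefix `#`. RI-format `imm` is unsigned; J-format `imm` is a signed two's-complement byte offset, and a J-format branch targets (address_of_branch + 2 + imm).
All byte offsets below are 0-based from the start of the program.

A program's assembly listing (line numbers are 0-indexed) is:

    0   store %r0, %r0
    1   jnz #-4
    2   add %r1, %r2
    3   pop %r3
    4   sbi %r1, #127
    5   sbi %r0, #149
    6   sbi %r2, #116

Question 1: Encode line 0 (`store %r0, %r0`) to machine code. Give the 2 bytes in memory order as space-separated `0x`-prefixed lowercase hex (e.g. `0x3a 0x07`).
L0: store op=0x39:6|rd=0:2|rs=0:2|pad=0:6 ⇒ 0xe400 ⇒ big e4 00

0xe4 0x00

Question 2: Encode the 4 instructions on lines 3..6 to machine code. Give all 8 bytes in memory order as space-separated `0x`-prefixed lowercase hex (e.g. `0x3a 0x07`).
line 3 (pop): pack op=0x16:6|rd=3:2|pad=0:8 = 0x5b00; big→ 5b 00
line 4 (sbi): pack op=0x2f:6|rd=1:2|imm=127:8 = 0xbd7f; big→ bd 7f
line 5 (sbi): pack op=0x2f:6|rd=0:2|imm=149:8 = 0xbc95; big→ bc 95
line 6 (sbi): pack op=0x2f:6|rd=2:2|imm=116:8 = 0xbe74; big→ be 74

0x5b 0x00 0xbd 0x7f 0xbc 0x95 0xbe 0x74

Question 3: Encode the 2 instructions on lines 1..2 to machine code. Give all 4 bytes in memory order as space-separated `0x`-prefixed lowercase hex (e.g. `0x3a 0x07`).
0xf3 0xfc 0x79 0x80

1. jnz fields op=0x3c:6|imm=-4:10 → word f3fch → f3 fc
2. add fields op=0x1e:6|rd=1:2|rs=2:2|pad=0:6 → word 7980h → 79 80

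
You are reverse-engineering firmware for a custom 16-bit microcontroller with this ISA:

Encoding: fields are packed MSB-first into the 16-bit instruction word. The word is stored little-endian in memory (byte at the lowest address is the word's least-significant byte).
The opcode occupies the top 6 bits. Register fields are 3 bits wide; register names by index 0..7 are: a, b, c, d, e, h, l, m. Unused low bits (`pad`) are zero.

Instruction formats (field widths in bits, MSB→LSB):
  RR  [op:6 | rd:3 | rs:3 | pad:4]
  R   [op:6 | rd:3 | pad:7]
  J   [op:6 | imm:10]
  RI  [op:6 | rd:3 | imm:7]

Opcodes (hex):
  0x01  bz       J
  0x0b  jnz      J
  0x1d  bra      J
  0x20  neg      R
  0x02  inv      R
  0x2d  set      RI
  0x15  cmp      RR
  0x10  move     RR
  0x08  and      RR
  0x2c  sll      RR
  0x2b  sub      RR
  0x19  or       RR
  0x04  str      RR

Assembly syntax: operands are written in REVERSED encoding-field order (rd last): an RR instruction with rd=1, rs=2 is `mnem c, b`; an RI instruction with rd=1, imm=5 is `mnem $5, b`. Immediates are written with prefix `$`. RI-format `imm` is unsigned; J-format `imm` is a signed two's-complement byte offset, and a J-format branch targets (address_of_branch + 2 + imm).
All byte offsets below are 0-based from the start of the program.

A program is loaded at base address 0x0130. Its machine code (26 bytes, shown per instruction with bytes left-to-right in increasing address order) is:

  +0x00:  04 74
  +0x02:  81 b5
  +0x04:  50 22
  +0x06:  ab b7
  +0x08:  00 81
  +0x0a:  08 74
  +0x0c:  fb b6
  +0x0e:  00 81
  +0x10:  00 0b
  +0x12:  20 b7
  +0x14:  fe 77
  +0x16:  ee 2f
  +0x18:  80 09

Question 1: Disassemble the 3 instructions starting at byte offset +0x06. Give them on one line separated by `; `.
@+06  little-endian(ab b7) = 0xb7ab
  op=0xb7ab>>10=0x2d ⇒ set (RI)
  rd: (w>>7)&0x7=0x7 → m
  imm: (w>>0)&0x7f=0x2b → $43
@+08  little-endian(00 81) = 0x8100
  op=0x8100>>10=0x20 ⇒ neg (R)
  rd: (w>>7)&0x7=0x2 → c
@+0a  little-endian(08 74) = 0x7408
  op=0x7408>>10=0x1d ⇒ bra (J)
  imm: (w>>0)&0x3ff=0x8 → $8

set $43, m; neg c; bra $8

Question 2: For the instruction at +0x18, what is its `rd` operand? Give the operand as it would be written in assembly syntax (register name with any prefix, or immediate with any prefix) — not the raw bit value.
+0x18: 80 09 ⇒ word 0x0980 (little)
  opcode bits[15:10]=0x2: inv/R
  rd: (w>>7)&0x7=0x3 → d

d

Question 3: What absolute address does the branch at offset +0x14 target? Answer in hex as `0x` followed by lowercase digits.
[14] fe 77 → 0x77fe
  op=0x77fe>>10=0x1d ⇒ bra (J)
  [9:0] imm=1022 (s10→-2) = $-2
  target = base 0x0130 + off 0x14 + 2 + imm -2 = 0x0144

0x0144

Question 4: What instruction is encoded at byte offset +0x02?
set $1, d

+0x02: 81 b5 ⇒ word 0xb581 (little)
  opcode bits[15:10]=0x2d: set/RI
  rd: (w>>7)&0x7=0x3 → d
  imm: (w>>0)&0x7f=0x1 → $1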